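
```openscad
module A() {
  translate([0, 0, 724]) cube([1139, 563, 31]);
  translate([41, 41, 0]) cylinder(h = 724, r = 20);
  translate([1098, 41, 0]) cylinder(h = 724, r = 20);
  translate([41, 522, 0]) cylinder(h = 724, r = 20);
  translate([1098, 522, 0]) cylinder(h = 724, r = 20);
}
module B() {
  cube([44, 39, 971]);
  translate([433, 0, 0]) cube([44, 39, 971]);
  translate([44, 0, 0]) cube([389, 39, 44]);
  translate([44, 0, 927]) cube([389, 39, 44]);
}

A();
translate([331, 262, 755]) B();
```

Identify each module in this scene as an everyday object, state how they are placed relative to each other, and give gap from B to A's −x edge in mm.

The picture frame's min-x is at 331; the table's min-x is 0; gap = 331 mm.

A is a table. B is a picture frame. The picture frame is on top of the table, centred. The gap from the picture frame to the table's −x edge is 331 mm.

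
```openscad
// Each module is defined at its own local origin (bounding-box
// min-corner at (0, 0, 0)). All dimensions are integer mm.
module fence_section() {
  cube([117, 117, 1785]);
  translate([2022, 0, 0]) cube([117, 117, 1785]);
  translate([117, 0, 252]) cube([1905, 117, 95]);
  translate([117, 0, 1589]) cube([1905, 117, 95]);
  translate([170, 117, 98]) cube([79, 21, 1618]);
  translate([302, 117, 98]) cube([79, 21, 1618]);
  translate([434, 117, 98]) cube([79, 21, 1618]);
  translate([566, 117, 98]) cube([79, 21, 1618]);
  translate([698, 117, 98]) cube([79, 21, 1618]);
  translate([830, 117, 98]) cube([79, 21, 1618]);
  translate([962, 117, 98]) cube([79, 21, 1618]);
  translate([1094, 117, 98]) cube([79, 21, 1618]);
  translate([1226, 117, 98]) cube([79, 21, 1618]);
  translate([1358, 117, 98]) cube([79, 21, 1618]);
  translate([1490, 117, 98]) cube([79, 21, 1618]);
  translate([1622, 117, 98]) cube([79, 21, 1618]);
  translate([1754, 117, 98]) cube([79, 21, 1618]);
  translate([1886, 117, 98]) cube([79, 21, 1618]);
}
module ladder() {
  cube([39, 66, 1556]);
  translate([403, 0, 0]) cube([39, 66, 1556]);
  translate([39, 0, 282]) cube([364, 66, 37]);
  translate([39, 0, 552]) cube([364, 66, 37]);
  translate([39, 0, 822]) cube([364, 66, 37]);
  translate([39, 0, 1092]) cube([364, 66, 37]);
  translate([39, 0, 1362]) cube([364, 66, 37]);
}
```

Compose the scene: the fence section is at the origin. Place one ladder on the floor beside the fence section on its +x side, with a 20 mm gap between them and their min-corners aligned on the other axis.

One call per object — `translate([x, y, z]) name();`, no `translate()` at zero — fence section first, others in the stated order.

fence_section();
translate([2159, 0, 0]) ladder();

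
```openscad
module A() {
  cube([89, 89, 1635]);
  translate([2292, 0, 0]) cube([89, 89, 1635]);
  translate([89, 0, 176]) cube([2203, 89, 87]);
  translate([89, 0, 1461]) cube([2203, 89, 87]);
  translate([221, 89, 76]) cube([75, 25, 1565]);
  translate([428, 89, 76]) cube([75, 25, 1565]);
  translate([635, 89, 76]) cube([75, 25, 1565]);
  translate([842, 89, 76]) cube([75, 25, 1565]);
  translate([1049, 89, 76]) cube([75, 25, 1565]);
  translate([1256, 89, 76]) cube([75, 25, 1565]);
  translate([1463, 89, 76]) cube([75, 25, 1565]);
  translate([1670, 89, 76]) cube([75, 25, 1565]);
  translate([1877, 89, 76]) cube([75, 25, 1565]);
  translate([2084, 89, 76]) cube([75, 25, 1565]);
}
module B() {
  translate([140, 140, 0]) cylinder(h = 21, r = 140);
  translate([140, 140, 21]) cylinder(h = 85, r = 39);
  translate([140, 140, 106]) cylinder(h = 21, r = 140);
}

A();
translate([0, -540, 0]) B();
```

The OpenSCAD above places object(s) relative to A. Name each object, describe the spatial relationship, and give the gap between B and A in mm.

A is a fence section. B is a spool. The spool is on the floor beside the fence section on its −y side. The gap between the spool and the fence section is 260 mm.

The spool's nearest face is 260 mm from the fence section's −y face.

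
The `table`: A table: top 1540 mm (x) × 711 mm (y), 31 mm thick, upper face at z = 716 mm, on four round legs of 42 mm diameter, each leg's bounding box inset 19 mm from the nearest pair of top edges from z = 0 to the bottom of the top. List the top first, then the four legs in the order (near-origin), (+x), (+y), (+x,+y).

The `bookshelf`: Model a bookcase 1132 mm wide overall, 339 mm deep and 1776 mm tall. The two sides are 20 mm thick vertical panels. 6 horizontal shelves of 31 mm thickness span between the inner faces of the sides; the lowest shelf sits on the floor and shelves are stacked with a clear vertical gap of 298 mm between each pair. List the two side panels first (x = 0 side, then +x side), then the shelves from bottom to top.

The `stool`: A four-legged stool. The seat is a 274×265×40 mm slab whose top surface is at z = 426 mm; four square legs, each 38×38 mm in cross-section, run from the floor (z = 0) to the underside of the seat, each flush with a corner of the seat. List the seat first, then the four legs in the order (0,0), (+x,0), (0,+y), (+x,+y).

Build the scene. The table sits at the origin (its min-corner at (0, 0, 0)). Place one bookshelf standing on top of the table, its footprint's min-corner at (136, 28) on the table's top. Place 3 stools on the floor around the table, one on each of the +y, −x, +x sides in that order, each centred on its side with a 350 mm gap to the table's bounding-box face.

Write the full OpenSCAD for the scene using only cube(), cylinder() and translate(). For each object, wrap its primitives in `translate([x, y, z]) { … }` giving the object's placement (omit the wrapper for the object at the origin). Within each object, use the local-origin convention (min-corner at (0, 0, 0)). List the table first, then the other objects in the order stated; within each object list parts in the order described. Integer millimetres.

translate([0, 0, 685]) cube([1540, 711, 31]);
translate([40, 40, 0]) cylinder(h = 685, r = 21);
translate([1500, 40, 0]) cylinder(h = 685, r = 21);
translate([40, 671, 0]) cylinder(h = 685, r = 21);
translate([1500, 671, 0]) cylinder(h = 685, r = 21);
translate([136, 28, 716]) {
  cube([20, 339, 1776]);
  translate([1112, 0, 0]) cube([20, 339, 1776]);
  translate([20, 0, 0]) cube([1092, 339, 31]);
  translate([20, 0, 329]) cube([1092, 339, 31]);
  translate([20, 0, 658]) cube([1092, 339, 31]);
  translate([20, 0, 987]) cube([1092, 339, 31]);
  translate([20, 0, 1316]) cube([1092, 339, 31]);
  translate([20, 0, 1645]) cube([1092, 339, 31]);
}
translate([633, 1061, 0]) {
  translate([0, 0, 386]) cube([274, 265, 40]);
  cube([38, 38, 386]);
  translate([236, 0, 0]) cube([38, 38, 386]);
  translate([0, 227, 0]) cube([38, 38, 386]);
  translate([236, 227, 0]) cube([38, 38, 386]);
}
translate([-624, 223, 0]) {
  translate([0, 0, 386]) cube([274, 265, 40]);
  cube([38, 38, 386]);
  translate([236, 0, 0]) cube([38, 38, 386]);
  translate([0, 227, 0]) cube([38, 38, 386]);
  translate([236, 227, 0]) cube([38, 38, 386]);
}
translate([1890, 223, 0]) {
  translate([0, 0, 386]) cube([274, 265, 40]);
  cube([38, 38, 386]);
  translate([236, 0, 0]) cube([38, 38, 386]);
  translate([0, 227, 0]) cube([38, 38, 386]);
  translate([236, 227, 0]) cube([38, 38, 386]);
}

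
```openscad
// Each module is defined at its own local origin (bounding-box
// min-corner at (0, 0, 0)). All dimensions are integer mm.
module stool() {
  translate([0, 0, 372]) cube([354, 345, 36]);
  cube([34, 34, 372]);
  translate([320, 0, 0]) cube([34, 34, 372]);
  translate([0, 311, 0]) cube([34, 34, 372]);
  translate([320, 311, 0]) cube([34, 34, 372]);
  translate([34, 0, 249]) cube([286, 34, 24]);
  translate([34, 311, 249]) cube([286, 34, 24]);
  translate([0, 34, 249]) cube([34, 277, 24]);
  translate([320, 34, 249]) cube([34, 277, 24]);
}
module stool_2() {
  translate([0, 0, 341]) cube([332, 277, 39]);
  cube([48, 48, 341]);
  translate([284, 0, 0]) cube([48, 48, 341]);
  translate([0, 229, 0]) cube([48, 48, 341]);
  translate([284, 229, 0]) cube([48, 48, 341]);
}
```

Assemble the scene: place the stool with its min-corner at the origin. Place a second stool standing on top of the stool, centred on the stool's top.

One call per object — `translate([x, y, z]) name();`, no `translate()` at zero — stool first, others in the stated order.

stool();
translate([11, 34, 408]) stool_2();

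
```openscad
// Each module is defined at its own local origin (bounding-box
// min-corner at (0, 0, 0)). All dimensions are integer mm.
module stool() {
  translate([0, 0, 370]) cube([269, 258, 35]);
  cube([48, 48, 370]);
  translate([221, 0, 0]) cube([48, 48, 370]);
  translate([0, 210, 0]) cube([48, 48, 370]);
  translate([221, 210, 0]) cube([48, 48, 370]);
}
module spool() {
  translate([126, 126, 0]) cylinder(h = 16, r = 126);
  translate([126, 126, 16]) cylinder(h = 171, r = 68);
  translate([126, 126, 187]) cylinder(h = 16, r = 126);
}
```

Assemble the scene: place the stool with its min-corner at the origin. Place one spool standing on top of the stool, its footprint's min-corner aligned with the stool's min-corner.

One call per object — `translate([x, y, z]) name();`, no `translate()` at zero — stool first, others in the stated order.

stool();
translate([0, 0, 405]) spool();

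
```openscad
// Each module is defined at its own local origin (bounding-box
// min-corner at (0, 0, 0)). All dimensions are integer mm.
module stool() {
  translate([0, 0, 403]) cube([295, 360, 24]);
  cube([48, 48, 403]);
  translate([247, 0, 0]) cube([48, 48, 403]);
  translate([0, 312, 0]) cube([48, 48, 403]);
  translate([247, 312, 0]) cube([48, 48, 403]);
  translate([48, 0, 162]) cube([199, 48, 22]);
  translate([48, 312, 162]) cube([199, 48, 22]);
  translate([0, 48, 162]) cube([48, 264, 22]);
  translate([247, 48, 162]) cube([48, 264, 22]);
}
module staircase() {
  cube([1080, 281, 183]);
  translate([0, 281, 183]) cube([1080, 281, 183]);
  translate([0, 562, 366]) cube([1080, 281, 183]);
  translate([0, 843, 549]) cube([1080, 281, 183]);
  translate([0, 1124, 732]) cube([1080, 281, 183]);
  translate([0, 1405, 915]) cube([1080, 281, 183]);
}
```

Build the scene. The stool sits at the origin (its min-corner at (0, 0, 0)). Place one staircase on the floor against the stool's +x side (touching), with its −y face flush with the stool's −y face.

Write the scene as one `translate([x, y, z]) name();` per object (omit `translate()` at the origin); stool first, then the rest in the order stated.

stool();
translate([295, 0, 0]) staircase();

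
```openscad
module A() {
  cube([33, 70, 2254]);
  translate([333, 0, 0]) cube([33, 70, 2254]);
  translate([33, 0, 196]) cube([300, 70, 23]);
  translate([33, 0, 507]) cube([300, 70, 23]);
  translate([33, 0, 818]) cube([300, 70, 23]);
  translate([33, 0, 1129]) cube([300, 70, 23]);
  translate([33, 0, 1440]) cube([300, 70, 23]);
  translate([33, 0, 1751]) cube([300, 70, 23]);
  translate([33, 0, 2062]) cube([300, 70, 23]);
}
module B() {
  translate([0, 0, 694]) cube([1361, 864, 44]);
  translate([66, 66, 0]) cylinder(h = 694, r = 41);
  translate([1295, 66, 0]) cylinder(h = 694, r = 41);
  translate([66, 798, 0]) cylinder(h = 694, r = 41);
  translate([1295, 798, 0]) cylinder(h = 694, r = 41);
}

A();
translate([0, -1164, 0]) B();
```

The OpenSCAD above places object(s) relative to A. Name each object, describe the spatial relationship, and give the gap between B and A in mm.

The table's nearest face is 300 mm from the ladder's −y face.

A is a ladder. B is a table. The table is on the floor beside the ladder on its −y side. The gap between the table and the ladder is 300 mm.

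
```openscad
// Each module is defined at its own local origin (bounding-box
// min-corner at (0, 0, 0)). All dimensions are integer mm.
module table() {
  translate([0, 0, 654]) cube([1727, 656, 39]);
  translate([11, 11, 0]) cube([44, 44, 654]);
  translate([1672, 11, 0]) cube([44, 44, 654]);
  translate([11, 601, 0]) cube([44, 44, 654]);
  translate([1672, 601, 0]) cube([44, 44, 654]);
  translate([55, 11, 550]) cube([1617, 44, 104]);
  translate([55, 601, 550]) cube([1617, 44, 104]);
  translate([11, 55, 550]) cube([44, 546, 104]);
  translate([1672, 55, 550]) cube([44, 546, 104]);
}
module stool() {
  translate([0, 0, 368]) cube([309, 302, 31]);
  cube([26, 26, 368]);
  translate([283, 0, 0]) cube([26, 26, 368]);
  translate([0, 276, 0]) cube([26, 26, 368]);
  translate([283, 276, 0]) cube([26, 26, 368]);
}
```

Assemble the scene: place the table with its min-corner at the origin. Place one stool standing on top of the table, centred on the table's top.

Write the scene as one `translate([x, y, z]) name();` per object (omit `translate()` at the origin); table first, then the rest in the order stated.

table();
translate([709, 177, 693]) stool();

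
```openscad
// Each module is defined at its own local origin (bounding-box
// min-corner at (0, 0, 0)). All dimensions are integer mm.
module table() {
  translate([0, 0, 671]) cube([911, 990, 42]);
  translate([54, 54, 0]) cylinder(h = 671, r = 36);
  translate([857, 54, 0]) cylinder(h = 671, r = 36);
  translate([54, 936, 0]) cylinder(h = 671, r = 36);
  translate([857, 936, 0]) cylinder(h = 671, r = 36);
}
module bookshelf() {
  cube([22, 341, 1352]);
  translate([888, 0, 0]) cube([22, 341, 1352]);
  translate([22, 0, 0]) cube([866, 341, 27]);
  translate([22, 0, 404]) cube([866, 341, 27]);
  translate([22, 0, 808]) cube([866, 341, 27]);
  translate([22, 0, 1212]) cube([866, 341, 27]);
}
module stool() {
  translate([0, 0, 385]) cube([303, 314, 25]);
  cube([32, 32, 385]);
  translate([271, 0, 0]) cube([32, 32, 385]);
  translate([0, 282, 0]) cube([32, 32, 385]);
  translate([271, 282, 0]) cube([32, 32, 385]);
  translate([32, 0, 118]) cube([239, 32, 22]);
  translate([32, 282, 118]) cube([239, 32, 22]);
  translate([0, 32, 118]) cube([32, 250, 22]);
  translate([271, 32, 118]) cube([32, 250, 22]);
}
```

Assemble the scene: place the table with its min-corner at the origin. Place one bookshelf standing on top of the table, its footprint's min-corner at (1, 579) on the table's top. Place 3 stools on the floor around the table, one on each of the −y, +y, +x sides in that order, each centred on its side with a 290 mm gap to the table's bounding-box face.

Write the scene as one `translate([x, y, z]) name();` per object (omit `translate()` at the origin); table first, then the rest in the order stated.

table();
translate([1, 579, 713]) bookshelf();
translate([304, -604, 0]) stool();
translate([304, 1280, 0]) stool();
translate([1201, 338, 0]) stool();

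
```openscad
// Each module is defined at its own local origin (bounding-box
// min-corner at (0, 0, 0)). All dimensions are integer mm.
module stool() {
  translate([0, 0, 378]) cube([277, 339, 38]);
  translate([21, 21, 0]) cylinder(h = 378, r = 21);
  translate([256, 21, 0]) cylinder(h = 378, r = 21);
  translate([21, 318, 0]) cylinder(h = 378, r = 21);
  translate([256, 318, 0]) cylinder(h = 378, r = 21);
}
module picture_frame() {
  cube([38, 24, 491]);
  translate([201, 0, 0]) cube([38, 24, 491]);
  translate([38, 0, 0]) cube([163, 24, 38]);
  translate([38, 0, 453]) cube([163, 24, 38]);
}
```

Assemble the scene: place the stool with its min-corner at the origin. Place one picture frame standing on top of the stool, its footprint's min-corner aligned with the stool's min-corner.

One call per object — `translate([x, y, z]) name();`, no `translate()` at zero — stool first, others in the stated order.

stool();
translate([0, 0, 416]) picture_frame();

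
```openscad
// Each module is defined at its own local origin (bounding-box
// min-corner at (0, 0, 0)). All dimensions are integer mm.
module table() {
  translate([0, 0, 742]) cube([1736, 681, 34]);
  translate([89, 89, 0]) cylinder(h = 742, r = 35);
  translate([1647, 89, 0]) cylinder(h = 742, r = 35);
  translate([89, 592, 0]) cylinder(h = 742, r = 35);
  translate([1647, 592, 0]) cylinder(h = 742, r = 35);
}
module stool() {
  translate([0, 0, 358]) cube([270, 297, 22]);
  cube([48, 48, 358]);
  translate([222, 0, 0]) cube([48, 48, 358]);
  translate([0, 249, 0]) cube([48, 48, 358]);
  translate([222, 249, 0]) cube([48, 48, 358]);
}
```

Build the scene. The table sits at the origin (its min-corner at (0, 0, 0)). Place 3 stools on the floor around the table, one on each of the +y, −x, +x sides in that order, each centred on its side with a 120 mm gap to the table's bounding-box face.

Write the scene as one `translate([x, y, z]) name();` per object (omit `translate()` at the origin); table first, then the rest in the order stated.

table();
translate([733, 801, 0]) stool();
translate([-390, 192, 0]) stool();
translate([1856, 192, 0]) stool();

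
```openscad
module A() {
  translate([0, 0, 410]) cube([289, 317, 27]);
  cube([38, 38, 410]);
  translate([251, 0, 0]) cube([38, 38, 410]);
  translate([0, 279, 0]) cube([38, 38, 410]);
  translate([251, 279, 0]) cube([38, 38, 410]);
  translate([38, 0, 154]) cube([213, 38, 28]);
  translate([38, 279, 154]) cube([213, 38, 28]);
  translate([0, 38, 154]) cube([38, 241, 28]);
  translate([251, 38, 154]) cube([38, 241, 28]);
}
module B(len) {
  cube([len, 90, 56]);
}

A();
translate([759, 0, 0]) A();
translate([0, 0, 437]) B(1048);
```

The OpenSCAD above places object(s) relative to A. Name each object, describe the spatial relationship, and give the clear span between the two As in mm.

Second stool starts at x = 759; first ends at x = 289; clear span = 759 − 289 = 470 mm.

A is a stool. B is a beam. A beam spans the tops of two stools. The clear span between the two stools is 470 mm.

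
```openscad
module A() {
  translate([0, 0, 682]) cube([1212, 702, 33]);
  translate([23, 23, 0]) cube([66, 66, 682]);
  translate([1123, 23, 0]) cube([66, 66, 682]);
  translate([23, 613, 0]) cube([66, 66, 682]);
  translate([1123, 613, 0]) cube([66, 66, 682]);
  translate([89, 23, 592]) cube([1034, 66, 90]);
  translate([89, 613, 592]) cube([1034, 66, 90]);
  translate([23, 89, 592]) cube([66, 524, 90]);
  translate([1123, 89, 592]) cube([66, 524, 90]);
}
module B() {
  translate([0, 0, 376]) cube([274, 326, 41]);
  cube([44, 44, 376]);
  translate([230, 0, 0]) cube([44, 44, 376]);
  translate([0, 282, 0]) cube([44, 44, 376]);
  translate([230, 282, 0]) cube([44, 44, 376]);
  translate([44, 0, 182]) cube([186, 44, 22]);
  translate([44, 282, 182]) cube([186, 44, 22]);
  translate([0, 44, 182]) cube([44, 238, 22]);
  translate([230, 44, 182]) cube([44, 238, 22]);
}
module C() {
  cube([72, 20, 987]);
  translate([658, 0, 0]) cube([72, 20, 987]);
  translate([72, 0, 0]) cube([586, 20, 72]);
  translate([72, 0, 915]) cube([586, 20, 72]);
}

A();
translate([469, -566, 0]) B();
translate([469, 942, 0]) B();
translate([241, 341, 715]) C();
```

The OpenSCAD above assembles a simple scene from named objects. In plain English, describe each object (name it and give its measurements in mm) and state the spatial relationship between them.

A is a table: top 1212 mm (x) × 702 mm (y), 33 mm thick, upper face at z = 715 mm, on four 66×66 mm square legs, each inset 23 mm from the nearest pair of top edges, running from z = 0 to the bottom of the top. Four apron rails, 66 mm thick and 90 mm tall, run between adjacent legs with their top edges flush with the underside of the top and their outer faces flush with the legs' outer faces.

B is a four-legged stool. The seat is 274×326 mm, 41 mm thick, top at z = 417 mm. It stands on four square legs, each 44×44 mm in cross-section, from z = 0 to the seat underside, each flush with a corner of the seat. Four stretchers, 44 mm wide and 22 mm tall, connect adjacent legs with their undersides at z = 182 mm, each running between the inner faces of the legs it joins and aligned with the legs' outer faces on the other axis.

C is a picture frame with a 586×843 mm rectangular opening (x by z) and a uniform 72 mm border on every side. Frame depth is 20 mm along y. It is built from two vertical stiles running the full outside height and two horizontal rails spanning the gap between the stiles.

Two stools sit around the table at the −y, +y sides. The picture frame is on top of the table, centred.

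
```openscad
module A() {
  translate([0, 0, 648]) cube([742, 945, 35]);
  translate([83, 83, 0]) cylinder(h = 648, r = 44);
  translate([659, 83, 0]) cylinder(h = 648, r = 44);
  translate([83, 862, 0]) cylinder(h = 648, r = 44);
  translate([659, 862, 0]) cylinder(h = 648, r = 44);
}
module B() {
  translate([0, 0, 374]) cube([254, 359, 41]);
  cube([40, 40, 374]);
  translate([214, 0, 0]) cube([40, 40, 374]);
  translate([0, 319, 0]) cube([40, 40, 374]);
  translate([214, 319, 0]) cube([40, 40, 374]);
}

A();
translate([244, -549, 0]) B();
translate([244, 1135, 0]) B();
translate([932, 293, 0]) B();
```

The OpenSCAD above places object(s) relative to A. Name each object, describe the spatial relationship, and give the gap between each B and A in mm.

Each stool's nearest face is 190 mm from the table's bounding box.

A is a table. B is a stool. Three stools sit around the table at the −y, +y, +x sides. The gap between each stool and the table is 190 mm.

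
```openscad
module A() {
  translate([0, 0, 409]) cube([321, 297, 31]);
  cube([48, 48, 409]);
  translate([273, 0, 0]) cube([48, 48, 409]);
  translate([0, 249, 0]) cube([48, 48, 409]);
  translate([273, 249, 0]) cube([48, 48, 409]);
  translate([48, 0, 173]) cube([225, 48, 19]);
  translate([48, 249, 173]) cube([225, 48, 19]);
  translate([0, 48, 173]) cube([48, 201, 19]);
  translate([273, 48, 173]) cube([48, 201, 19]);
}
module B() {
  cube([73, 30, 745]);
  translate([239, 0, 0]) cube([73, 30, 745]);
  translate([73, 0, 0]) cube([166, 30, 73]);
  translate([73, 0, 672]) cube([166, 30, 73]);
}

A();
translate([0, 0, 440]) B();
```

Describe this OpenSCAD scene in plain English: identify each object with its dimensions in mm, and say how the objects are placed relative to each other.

A is a four-legged stool. The seat is a 321×297×31 mm slab whose top surface is at z = 440 mm; four square legs, each 48×48 mm in cross-section, run from the floor (z = 0) to the underside of the seat, each flush with a corner of the seat. Four stretchers, 48 mm wide and 19 mm tall, connect adjacent legs with their undersides at z = 173 mm, each running between the inner faces of the legs it joins and aligned with the legs' outer faces on the other axis.

B is a rectangular picture frame lying in the x–z plane (depth along y). The opening is 166 mm wide (x) by 599 mm tall (z), surrounded by a border 73 mm wide on all four sides. The frame is 30 mm deep and is made of two full-height vertical stiles with two horizontal rails fitted between them.

The picture frame is on top of the stool.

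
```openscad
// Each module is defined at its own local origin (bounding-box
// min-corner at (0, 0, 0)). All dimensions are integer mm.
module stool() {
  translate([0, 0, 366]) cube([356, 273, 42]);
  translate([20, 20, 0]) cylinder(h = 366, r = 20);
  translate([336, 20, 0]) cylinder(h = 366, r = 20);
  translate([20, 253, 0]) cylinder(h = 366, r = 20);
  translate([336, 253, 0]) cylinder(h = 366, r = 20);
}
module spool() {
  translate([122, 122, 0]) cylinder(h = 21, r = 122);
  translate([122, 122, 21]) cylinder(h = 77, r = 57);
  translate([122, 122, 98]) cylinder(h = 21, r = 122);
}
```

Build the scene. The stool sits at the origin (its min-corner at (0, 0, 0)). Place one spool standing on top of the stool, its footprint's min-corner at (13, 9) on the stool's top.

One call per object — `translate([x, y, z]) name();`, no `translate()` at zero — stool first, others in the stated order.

stool();
translate([13, 9, 408]) spool();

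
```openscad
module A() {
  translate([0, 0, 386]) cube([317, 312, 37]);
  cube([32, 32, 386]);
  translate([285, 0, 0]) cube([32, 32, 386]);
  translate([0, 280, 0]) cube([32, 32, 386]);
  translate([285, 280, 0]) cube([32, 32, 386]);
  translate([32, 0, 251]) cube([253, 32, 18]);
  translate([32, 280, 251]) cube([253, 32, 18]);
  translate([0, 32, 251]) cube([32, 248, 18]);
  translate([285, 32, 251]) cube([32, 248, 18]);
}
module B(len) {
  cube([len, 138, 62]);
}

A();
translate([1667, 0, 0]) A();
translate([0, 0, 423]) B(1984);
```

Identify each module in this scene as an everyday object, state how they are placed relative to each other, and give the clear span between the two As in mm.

Second stool starts at x = 1667; first ends at x = 317; clear span = 1667 − 317 = 1350 mm.

A is a stool. B is a beam. A beam spans the tops of two stools. The clear span between the two stools is 1350 mm.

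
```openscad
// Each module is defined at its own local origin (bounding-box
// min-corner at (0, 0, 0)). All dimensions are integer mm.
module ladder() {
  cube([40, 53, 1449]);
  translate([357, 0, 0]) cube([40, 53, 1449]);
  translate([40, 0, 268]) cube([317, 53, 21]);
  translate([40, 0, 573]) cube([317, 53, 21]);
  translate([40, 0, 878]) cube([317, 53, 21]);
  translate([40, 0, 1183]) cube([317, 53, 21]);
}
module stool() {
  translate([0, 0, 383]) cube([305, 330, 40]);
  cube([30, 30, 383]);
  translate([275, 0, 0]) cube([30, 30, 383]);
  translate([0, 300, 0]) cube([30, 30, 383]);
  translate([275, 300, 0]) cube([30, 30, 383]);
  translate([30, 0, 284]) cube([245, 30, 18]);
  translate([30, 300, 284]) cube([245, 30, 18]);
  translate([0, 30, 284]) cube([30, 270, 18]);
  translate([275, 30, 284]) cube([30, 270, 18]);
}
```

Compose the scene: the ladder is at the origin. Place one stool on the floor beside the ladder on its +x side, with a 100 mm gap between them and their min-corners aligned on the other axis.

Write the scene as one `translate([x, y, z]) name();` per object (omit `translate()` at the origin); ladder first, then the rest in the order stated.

ladder();
translate([497, 0, 0]) stool();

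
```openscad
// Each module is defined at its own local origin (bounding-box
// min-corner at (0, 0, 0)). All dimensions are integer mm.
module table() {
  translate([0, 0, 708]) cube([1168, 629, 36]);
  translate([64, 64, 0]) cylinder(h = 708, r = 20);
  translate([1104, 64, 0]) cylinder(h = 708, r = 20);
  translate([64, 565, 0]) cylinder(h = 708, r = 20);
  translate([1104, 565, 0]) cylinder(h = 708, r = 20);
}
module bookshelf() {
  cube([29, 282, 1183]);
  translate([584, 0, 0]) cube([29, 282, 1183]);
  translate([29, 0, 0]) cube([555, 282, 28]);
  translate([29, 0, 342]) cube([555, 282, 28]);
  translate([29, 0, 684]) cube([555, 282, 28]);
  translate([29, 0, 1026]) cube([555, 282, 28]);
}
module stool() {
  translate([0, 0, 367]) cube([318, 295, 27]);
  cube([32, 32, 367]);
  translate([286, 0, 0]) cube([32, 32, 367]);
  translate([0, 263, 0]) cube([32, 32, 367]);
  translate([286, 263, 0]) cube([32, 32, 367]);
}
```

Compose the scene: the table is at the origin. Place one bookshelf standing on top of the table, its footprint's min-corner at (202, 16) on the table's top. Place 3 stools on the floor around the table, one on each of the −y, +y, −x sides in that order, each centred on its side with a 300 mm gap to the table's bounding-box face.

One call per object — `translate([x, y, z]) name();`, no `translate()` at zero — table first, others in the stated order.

table();
translate([202, 16, 744]) bookshelf();
translate([425, -595, 0]) stool();
translate([425, 929, 0]) stool();
translate([-618, 167, 0]) stool();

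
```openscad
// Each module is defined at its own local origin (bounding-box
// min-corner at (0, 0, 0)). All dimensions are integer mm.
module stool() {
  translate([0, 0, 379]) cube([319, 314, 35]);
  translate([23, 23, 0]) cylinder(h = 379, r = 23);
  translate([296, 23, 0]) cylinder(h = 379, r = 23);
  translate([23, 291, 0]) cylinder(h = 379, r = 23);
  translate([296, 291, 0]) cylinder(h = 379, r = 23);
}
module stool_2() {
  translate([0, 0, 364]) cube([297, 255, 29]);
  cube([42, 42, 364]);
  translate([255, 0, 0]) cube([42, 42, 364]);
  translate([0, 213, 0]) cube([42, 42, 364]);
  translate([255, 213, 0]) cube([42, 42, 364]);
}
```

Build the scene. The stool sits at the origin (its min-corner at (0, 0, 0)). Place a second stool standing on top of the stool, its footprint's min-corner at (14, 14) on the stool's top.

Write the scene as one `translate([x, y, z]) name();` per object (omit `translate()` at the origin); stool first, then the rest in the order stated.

stool();
translate([14, 14, 414]) stool_2();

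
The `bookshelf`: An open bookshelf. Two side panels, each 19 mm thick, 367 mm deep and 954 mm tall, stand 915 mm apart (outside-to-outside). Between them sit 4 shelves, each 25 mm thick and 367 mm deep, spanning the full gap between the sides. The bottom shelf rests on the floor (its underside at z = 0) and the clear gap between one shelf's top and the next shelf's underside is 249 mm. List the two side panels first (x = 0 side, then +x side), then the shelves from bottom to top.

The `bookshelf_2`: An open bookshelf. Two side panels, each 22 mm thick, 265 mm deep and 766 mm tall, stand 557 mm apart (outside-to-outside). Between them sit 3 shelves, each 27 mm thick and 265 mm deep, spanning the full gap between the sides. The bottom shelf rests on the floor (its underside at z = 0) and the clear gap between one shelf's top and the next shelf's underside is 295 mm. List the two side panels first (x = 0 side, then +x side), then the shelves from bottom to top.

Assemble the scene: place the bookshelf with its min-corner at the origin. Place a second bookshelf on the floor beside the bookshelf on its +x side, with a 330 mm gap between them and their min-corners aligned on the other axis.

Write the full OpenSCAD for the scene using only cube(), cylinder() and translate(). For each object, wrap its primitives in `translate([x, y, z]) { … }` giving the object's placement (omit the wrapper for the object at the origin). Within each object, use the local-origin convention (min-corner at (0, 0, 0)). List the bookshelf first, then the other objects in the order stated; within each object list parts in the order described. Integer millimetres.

cube([19, 367, 954]);
translate([896, 0, 0]) cube([19, 367, 954]);
translate([19, 0, 0]) cube([877, 367, 25]);
translate([19, 0, 274]) cube([877, 367, 25]);
translate([19, 0, 548]) cube([877, 367, 25]);
translate([19, 0, 822]) cube([877, 367, 25]);
translate([1245, 0, 0]) {
  cube([22, 265, 766]);
  translate([535, 0, 0]) cube([22, 265, 766]);
  translate([22, 0, 0]) cube([513, 265, 27]);
  translate([22, 0, 322]) cube([513, 265, 27]);
  translate([22, 0, 644]) cube([513, 265, 27]);
}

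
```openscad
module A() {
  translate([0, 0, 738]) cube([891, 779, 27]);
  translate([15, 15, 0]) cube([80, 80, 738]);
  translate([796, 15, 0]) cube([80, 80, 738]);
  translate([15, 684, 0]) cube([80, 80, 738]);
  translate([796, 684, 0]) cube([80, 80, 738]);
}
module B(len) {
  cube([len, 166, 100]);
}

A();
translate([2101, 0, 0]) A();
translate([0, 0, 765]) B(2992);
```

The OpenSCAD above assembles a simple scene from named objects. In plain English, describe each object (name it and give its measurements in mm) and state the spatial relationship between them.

A is a table with a 891×779 mm rectangular top, 27 mm thick, top surface at z = 765 mm, supported by four 80×80 mm square legs, each inset 15 mm from the nearest pair of top edges, running from the floor.

B is a rectangular beam 2992 mm long (x), 166 mm deep (y), 100 mm thick (z).

The beam spans the tops of two tables placed 1210 mm apart, resting at z = 765 mm.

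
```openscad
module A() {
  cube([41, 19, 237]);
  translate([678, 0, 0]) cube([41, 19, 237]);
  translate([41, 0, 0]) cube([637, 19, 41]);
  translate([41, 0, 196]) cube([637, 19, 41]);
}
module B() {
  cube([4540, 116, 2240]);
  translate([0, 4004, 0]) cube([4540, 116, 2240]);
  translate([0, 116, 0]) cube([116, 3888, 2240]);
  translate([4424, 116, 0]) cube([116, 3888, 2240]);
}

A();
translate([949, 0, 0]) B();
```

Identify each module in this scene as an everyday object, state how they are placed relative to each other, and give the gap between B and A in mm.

A is a picture frame. B is a house frame. The house frame is on the floor beside the picture frame on its +x side. The gap between the house frame and the picture frame is 230 mm.

The house frame's nearest face is 230 mm from the picture frame's +x face.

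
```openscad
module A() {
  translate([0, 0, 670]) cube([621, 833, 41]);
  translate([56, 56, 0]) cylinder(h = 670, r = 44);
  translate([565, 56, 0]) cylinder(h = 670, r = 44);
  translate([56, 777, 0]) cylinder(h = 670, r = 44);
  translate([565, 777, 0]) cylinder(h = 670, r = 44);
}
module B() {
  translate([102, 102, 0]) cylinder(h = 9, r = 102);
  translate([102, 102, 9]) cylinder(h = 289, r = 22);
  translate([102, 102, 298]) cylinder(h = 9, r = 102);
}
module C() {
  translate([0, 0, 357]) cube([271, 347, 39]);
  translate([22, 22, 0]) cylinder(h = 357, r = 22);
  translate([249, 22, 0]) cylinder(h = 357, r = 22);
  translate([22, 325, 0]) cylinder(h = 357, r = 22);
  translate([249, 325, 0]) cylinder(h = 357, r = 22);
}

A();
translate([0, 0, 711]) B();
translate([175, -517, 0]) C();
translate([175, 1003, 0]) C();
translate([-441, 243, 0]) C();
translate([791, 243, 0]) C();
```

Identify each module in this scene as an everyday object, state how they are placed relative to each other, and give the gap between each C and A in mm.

Each stool's nearest face is 170 mm from the table's bounding box.

A is a table. B is a spool. C is a stool. The spool is on top of the table. Four stools sit around the table at the −y, +y, −x, +x sides. The gap between each stool and the table is 170 mm.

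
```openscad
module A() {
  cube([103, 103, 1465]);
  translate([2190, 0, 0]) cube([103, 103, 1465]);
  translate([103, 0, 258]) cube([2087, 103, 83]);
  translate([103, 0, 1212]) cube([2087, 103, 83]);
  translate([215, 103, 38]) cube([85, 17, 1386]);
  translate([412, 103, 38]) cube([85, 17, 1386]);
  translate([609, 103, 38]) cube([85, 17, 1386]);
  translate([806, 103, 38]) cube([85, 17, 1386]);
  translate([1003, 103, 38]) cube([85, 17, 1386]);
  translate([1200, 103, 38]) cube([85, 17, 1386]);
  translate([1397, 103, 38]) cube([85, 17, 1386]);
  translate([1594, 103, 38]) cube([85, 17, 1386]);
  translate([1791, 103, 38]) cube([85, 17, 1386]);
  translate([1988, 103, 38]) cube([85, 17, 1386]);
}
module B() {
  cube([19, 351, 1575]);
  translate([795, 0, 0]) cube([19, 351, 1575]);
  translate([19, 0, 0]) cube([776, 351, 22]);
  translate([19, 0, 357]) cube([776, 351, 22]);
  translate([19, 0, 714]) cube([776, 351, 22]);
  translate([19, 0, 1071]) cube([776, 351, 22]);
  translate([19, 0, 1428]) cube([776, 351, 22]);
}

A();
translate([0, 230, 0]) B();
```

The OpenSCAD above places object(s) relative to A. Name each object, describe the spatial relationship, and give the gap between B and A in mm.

The bookshelf's nearest face is 110 mm from the fence section's +y face.

A is a fence section. B is a bookshelf. The bookshelf is on the floor beside the fence section on its +y side. The gap between the bookshelf and the fence section is 110 mm.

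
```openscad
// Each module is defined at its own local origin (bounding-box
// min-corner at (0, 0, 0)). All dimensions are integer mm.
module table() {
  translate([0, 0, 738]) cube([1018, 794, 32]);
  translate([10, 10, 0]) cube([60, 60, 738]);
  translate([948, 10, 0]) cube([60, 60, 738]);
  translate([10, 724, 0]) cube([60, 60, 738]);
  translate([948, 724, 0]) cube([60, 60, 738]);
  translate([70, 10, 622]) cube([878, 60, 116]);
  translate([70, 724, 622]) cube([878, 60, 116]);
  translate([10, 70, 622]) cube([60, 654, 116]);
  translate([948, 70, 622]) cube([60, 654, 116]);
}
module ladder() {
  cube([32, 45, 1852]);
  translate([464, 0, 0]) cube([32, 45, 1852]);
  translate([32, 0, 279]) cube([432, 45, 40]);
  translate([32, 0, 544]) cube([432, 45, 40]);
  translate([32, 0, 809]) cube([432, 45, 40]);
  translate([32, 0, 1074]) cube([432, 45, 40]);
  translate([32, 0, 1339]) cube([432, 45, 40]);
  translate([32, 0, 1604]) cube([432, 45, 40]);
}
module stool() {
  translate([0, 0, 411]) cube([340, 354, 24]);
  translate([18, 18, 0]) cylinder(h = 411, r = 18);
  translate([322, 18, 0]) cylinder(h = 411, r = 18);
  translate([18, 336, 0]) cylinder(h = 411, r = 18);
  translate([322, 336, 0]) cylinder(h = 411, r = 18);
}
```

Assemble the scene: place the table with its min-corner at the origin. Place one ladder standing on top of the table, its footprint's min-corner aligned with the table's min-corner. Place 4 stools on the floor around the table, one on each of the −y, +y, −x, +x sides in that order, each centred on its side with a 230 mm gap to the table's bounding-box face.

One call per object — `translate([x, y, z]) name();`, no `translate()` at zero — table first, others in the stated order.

table();
translate([0, 0, 770]) ladder();
translate([339, -584, 0]) stool();
translate([339, 1024, 0]) stool();
translate([-570, 220, 0]) stool();
translate([1248, 220, 0]) stool();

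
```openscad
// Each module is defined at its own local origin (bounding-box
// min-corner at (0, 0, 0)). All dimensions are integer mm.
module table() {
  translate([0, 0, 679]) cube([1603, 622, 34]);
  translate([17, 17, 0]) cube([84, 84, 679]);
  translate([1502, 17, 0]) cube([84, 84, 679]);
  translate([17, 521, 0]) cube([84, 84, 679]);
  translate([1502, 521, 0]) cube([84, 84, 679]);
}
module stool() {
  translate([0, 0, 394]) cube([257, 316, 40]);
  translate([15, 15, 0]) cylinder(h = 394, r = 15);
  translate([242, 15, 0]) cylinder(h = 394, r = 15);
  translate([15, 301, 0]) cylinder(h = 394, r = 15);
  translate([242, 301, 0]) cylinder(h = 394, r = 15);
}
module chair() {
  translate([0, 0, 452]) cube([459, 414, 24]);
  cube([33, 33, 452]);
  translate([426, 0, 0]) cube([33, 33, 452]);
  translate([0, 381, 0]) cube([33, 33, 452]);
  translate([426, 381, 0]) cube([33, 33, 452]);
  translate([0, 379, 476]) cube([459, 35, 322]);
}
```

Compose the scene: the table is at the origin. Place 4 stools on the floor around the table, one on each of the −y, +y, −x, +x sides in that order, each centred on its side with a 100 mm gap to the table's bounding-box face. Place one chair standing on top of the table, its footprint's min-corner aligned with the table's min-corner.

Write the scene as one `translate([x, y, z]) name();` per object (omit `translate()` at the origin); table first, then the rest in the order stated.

table();
translate([673, -416, 0]) stool();
translate([673, 722, 0]) stool();
translate([-357, 153, 0]) stool();
translate([1703, 153, 0]) stool();
translate([0, 0, 713]) chair();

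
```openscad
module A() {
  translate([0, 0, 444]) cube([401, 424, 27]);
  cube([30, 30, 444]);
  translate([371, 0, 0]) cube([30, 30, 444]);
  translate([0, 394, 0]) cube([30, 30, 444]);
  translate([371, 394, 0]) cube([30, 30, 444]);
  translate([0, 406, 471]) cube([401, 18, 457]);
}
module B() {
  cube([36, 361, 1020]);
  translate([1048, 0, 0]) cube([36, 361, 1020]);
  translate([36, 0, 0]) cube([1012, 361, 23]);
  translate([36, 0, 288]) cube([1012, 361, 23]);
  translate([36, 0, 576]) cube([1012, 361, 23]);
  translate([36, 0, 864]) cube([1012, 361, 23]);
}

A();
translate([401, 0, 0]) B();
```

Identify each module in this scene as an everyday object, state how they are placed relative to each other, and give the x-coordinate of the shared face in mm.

The chair's +x face and the bookshelf's −x face are both at x = 401 mm.

A is a chair. B is a bookshelf. The bookshelf is against the chair's +x side, with their −y faces flush. The x-coordinate of the shared face is 401 mm.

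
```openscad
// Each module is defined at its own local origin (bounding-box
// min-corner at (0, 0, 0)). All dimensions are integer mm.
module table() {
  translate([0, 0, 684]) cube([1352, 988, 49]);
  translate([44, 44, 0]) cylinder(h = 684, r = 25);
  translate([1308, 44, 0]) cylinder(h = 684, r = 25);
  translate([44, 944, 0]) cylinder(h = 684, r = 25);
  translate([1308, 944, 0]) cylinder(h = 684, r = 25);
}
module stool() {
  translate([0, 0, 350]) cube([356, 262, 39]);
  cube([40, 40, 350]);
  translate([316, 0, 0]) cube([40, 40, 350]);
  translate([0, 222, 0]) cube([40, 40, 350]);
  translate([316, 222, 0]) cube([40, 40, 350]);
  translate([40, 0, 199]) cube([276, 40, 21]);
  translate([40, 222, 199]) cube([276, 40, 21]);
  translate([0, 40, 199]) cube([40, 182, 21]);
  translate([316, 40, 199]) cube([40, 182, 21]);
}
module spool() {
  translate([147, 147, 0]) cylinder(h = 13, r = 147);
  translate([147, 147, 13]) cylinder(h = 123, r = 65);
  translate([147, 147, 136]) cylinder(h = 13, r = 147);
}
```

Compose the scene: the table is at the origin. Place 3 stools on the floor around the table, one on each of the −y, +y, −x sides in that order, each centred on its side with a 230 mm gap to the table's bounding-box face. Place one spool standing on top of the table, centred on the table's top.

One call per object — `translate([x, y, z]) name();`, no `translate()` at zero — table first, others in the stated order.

table();
translate([498, -492, 0]) stool();
translate([498, 1218, 0]) stool();
translate([-586, 363, 0]) stool();
translate([529, 347, 733]) spool();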